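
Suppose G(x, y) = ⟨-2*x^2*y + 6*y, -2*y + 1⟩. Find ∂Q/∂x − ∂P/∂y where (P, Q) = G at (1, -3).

∂G₂/∂x = 0
∂G₁/∂y = -2*x^2 + 6
Scalar curl = 2*x^2 - 6
At (1, -3): -4.

-4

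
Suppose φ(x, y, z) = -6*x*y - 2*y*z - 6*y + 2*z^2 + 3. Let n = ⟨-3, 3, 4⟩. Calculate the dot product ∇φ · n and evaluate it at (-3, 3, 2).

∂φ/∂x = -6*y
∂φ/∂y = -6*x - 2*z - 6
∂φ/∂z = -2*y + 4*z
∇φ at (-3, 3, 2) = (-18, 8, 2)
∇φ · n = (-18)(-3) + (8)(3) + (2)(4) = 86

86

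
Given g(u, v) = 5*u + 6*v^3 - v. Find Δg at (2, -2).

∂²g/∂u² = 0
∂²g/∂v² = 36*v
∇²g = 36*v
At (2, -2): -72.

-72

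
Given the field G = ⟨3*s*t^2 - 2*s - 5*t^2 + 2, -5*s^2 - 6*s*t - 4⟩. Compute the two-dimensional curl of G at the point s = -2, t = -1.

∂G₂/∂s = -10*s - 6*t
∂G₁/∂t = 6*s*t - 10*t
Scalar curl = -6*s*t - 10*s + 4*t
At (-2, -1): 4.

4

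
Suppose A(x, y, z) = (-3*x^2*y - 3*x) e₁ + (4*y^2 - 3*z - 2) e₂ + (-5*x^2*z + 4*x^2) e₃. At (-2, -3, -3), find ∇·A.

∂A₁/∂x = -6*x*y - 3
∂A₂/∂y = 8*y
∂A₃/∂z = -5*x^2
∇·A = -5*x^2 - 6*x*y + 8*y - 3
At (-2, -3, -3): -83.

-83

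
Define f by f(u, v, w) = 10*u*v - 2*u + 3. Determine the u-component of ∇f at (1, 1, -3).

(∇f)_1 = ∂f/∂u = 10*v - 2
At (1, 1, -3): 8.

8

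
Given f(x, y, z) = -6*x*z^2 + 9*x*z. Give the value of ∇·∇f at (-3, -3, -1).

36

∂²f/∂x² = 0
∂²f/∂y² = 0
∂²f/∂z² = -12*x
∇²f = -12*x
At (-3, -3, -1): 36.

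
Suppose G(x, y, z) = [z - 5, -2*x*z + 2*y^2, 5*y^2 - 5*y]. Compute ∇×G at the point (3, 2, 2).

(21, 1, -4)

(∇×G)₁ = ∂G₃/∂y − ∂G₂/∂z = 2*x + 10*y - 5
(∇×G)₂ = ∂G₁/∂z − ∂G₃/∂x = 1
(∇×G)₃ = ∂G₂/∂x − ∂G₁/∂y = -2*z
∇×G = (2*x + 10*y - 5, 1, -2*z)
At (3, 2, 2): (21, 1, -4).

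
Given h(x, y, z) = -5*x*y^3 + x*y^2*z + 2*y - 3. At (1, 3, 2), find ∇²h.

-86

∂²h/∂x² = 0
∂²h/∂y² = 2*x*(-15*y + z)
∂²h/∂z² = 0
∇²h = -30*x*y + 2*x*z
At (1, 3, 2): -86.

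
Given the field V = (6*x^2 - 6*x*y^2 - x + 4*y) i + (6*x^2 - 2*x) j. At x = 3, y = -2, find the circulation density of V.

∂V₂/∂x = 12*x - 2
∂V₁/∂y = -12*x*y + 4
Scalar curl = 12*x*y + 12*x - 6
At (3, -2): -42.

-42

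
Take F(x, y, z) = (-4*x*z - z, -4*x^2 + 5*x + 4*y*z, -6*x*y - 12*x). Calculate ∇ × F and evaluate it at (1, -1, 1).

(∇×F)₁ = ∂F₃/∂y − ∂F₂/∂z = -6*x - 4*y
(∇×F)₂ = ∂F₁/∂z − ∂F₃/∂x = -4*x + 6*y + 11
(∇×F)₃ = ∂F₂/∂x − ∂F₁/∂y = -8*x + 5
∇×F = (-6*x - 4*y, -4*x + 6*y + 11, -8*x + 5)
At (1, -1, 1): (-2, 1, -3).

(-2, 1, -3)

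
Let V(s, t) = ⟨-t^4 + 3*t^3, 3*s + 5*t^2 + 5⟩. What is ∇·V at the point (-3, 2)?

20

∂V₁/∂s = 0
∂V₂/∂t = 10*t
∇·V = 10*t
At (-3, 2): 20.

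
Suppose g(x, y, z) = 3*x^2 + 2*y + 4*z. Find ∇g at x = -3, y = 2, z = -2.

∂g/∂x = 6*x
∂g/∂y = 2
∂g/∂z = 4
∇g = (6*x, 2, 4)
At (-3, 2, -2): (-18, 2, 4).

(-18, 2, 4)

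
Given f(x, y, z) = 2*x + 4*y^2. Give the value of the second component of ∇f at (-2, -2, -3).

-16

(∇f)_2 = ∂f/∂y = 8*y
At (-2, -2, -3): -16.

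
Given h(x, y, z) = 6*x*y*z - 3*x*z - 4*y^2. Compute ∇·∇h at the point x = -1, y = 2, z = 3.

-8

∂²h/∂x² = 0
∂²h/∂y² = -8
∂²h/∂z² = 0
∇²h = -8
At (-1, 2, 3): -8.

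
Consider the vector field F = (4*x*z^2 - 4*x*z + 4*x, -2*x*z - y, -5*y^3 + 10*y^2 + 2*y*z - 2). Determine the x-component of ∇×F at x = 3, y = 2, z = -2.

(∇×F)_1 = ∂F₃/∂y − ∂F₂/∂z
= -15*y^2 + 20*y + 2*z − (-2*x)
= 2*x - 15*y^2 + 20*y + 2*z
At (3, 2, -2): -18.

-18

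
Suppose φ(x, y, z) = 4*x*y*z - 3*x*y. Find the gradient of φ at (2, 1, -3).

(-15, -30, 8)

∂φ/∂x = 4*y*z - 3*y
∂φ/∂y = 4*x*z - 3*x
∂φ/∂z = 4*x*y
∇φ = (4*y*z - 3*y, 4*x*z - 3*x, 4*x*y)
At (2, 1, -3): (-15, -30, 8).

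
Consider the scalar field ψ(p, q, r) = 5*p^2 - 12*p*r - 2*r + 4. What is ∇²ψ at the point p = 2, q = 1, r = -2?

∂²ψ/∂p² = 10
∂²ψ/∂q² = 0
∂²ψ/∂r² = 0
∇²ψ = 10
At (2, 1, -2): 10.

10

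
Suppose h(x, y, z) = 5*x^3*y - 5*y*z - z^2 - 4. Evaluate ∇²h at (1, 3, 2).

88

∂²h/∂x² = 30*x*y
∂²h/∂y² = 0
∂²h/∂z² = -2
∇²h = 30*x*y - 2
At (1, 3, 2): 88.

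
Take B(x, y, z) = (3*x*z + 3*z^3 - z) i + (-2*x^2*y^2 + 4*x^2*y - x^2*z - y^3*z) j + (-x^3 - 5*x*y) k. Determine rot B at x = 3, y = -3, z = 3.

(∇×B)₁ = ∂B₃/∂y − ∂B₂/∂z = x^2 - 5*x + y^3
(∇×B)₂ = ∂B₁/∂z − ∂B₃/∂x = 3*x^2 + 3*x + 5*y + 9*z^2 - 1
(∇×B)₃ = ∂B₂/∂x − ∂B₁/∂y = -4*x*y^2 + 8*x*y - 2*x*z
∇×B = (x^2 - 5*x + y^3, 3*x^2 + 3*x + 5*y + 9*z^2 - 1, -4*x*y^2 + 8*x*y - 2*x*z)
At (3, -3, 3): (-33, 101, -198).

(-33, 101, -198)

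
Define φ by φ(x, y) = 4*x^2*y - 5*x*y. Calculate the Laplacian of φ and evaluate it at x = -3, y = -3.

-24

∂²φ/∂x² = 8*y
∂²φ/∂y² = 0
∇²φ = 8*y
At (-3, -3): -24.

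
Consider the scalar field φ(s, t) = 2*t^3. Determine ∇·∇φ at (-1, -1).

∂²φ/∂s² = 0
∂²φ/∂t² = 12*t
∇²φ = 12*t
At (-1, -1): -12.

-12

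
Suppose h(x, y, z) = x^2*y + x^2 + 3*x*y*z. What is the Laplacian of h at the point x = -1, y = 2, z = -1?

6

∂²h/∂x² = 2*(y + 1)
∂²h/∂y² = 0
∂²h/∂z² = 0
∇²h = 2*y + 2
At (-1, 2, -1): 6.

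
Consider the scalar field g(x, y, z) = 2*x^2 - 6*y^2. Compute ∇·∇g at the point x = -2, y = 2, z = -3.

-8

∂²g/∂x² = 4
∂²g/∂y² = -12
∂²g/∂z² = 0
∇²g = -8
At (-2, 2, -3): -8.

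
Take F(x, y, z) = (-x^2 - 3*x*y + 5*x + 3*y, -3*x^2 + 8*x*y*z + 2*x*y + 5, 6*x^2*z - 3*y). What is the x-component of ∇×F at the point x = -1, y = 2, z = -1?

13

(∇×F)_1 = ∂F₃/∂y − ∂F₂/∂z
= -3 − (8*x*y)
= -8*x*y - 3
At (-1, 2, -1): 13.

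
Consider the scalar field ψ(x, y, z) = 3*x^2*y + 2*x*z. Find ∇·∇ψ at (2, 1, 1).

∂²ψ/∂x² = 6*y
∂²ψ/∂y² = 0
∂²ψ/∂z² = 0
∇²ψ = 6*y
At (2, 1, 1): 6.

6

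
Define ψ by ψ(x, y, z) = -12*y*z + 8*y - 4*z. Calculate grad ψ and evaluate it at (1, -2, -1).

∂ψ/∂x = 0
∂ψ/∂y = -12*z + 8
∂ψ/∂z = -12*y - 4
∇ψ = (0, -12*z + 8, -12*y - 4)
At (1, -2, -1): (0, 20, 20).

(0, 20, 20)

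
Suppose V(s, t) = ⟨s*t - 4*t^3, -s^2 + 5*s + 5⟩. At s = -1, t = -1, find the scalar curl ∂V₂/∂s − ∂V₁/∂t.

∂V₂/∂s = -2*s + 5
∂V₁/∂t = s - 12*t^2
Scalar curl = -3*s + 12*t^2 + 5
At (-1, -1): 20.

20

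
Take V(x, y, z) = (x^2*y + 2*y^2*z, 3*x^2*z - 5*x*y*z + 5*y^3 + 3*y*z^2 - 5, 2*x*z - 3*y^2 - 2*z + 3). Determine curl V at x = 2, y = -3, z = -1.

(∇×V)₁ = ∂V₃/∂y − ∂V₂/∂z = -3*x^2 + 5*x*y - 6*y*z - 6*y
(∇×V)₂ = ∂V₁/∂z − ∂V₃/∂x = 2*y^2 - 2*z
(∇×V)₃ = ∂V₂/∂x − ∂V₁/∂y = -x^2 + 6*x*z - 9*y*z
∇×V = (-3*x^2 + 5*x*y - 6*y*z - 6*y, 2*y^2 - 2*z, -x^2 + 6*x*z - 9*y*z)
At (2, -3, -1): (-42, 20, -43).

(-42, 20, -43)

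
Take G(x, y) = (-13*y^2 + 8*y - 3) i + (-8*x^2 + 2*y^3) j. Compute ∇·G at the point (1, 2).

∂G₁/∂x = 0
∂G₂/∂y = 6*y^2
∇·G = 6*y^2
At (1, 2): 24.

24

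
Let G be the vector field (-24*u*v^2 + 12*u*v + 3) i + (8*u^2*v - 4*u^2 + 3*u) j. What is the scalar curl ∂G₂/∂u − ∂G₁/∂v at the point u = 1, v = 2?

111

∂G₂/∂u = 16*u*v - 8*u + 3
∂G₁/∂v = -48*u*v + 12*u
Scalar curl = 64*u*v - 20*u + 3
At (1, 2): 111.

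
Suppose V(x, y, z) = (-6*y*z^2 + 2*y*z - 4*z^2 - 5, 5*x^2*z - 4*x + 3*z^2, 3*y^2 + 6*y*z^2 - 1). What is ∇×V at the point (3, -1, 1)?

(∇×V)₁ = ∂V₃/∂y − ∂V₂/∂z = -5*x^2 + 6*y + 6*z^2 - 6*z
(∇×V)₂ = ∂V₁/∂z − ∂V₃/∂x = -12*y*z + 2*y - 8*z
(∇×V)₃ = ∂V₂/∂x − ∂V₁/∂y = 10*x*z + 6*z^2 - 2*z - 4
∇×V = (-5*x^2 + 6*y + 6*z^2 - 6*z, -12*y*z + 2*y - 8*z, 10*x*z + 6*z^2 - 2*z - 4)
At (3, -1, 1): (-51, 2, 30).

(-51, 2, 30)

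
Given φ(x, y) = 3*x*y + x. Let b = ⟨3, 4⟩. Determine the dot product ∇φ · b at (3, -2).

21

∂φ/∂x = 3*y + 1
∂φ/∂y = 3*x
∇φ at (3, -2) = (-5, 9)
∇φ · b = (-5)(3) + (9)(4) = 21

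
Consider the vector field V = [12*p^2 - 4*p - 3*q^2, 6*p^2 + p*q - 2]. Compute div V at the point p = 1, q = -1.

∂V₁/∂p = 24*p - 4
∂V₂/∂q = p
∇·V = 25*p - 4
At (1, -1): 21.

21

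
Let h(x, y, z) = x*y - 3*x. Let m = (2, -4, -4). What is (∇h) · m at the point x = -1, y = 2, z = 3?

∂h/∂x = y - 3
∂h/∂y = x
∂h/∂z = 0
∇h at (-1, 2, 3) = (-1, -1, 0)
∇h · m = (-1)(2) + (-1)(-4) + (0)(-4) = 2

2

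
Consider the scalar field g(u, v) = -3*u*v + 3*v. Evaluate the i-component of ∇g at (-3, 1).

(∇g)_1 = ∂g/∂u = -3*v
At (-3, 1): -3.

-3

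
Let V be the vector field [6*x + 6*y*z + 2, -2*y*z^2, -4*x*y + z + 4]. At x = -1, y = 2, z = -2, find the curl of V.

(∇×V)₁ = ∂V₃/∂y − ∂V₂/∂z = -4*x + 4*y*z
(∇×V)₂ = ∂V₁/∂z − ∂V₃/∂x = 10*y
(∇×V)₃ = ∂V₂/∂x − ∂V₁/∂y = -6*z
∇×V = (-4*x + 4*y*z, 10*y, -6*z)
At (-1, 2, -2): (-12, 20, 12).

(-12, 20, 12)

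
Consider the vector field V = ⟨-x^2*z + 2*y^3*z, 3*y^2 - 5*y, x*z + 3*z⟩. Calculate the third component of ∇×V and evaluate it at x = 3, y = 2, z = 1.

(∇×V)_3 = ∂V₂/∂x − ∂V₁/∂y
= 0 − (6*y^2*z)
= -6*y^2*z
At (3, 2, 1): -24.

-24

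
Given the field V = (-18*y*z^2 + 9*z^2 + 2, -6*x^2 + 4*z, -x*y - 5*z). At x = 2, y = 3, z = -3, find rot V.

(-6, 273, 138)

(∇×V)₁ = ∂V₃/∂y − ∂V₂/∂z = -x - 4
(∇×V)₂ = ∂V₁/∂z − ∂V₃/∂x = -36*y*z + y + 18*z
(∇×V)₃ = ∂V₂/∂x − ∂V₁/∂y = -12*x + 18*z^2
∇×V = (-x - 4, -36*y*z + y + 18*z, -12*x + 18*z^2)
At (2, 3, -3): (-6, 273, 138).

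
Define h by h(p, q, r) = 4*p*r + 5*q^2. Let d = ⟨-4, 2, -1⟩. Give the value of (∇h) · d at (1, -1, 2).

-56

∂h/∂p = 4*r
∂h/∂q = 10*q
∂h/∂r = 4*p
∇h at (1, -1, 2) = (8, -10, 4)
∇h · d = (8)(-4) + (-10)(2) + (4)(-1) = -56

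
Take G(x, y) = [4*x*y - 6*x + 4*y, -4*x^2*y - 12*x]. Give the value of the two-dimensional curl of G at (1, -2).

∂G₂/∂x = -8*x*y - 12
∂G₁/∂y = 4*x + 4
Scalar curl = -8*x*y - 4*x - 16
At (1, -2): -4.

-4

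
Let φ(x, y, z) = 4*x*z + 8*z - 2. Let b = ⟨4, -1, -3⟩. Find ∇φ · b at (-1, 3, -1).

∂φ/∂x = 4*z
∂φ/∂y = 0
∂φ/∂z = 4*x + 8
∇φ at (-1, 3, -1) = (-4, 0, 4)
∇φ · b = (-4)(4) + (0)(-1) + (4)(-3) = -28

-28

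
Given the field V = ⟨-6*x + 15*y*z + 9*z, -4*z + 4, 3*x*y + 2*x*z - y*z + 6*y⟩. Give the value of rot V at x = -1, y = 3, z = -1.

(8, 47, 15)

(∇×V)₁ = ∂V₃/∂y − ∂V₂/∂z = 3*x - z + 10
(∇×V)₂ = ∂V₁/∂z − ∂V₃/∂x = 12*y - 2*z + 9
(∇×V)₃ = ∂V₂/∂x − ∂V₁/∂y = -15*z
∇×V = (3*x - z + 10, 12*y - 2*z + 9, -15*z)
At (-1, 3, -1): (8, 47, 15).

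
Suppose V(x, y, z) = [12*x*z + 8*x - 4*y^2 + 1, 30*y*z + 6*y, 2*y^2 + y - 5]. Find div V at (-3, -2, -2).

-70

∂V₁/∂x = 12*z + 8
∂V₂/∂y = 30*z + 6
∂V₃/∂z = 0
∇·V = 42*z + 14
At (-3, -2, -2): -70.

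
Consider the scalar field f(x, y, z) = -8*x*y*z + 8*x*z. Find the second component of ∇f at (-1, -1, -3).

(∇f)_2 = ∂f/∂y = -8*x*z
At (-1, -1, -3): -24.

-24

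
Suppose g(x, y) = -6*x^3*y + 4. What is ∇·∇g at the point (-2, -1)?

-72

∂²g/∂x² = -36*x*y
∂²g/∂y² = 0
∇²g = -36*x*y
At (-2, -1): -72.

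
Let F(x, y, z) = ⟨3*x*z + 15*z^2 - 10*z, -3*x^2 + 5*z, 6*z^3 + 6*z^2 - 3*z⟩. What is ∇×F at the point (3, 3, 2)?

(-5, 59, -18)

(∇×F)₁ = ∂F₃/∂y − ∂F₂/∂z = -5
(∇×F)₂ = ∂F₁/∂z − ∂F₃/∂x = 3*x + 30*z - 10
(∇×F)₃ = ∂F₂/∂x − ∂F₁/∂y = -6*x
∇×F = (-5, 3*x + 30*z - 10, -6*x)
At (3, 3, 2): (-5, 59, -18).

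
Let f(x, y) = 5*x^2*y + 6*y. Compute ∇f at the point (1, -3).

(-30, 11)

∂f/∂x = 10*x*y
∂f/∂y = 5*x^2 + 6
∇f = (10*x*y, 5*x^2 + 6)
At (1, -3): (-30, 11).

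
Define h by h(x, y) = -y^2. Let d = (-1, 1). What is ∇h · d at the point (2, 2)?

∂h/∂x = 0
∂h/∂y = -2*y
∇h at (2, 2) = (0, -4)
∇h · d = (0)(-1) + (-4)(1) = -4

-4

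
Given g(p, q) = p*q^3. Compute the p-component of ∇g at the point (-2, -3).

(∇g)_1 = ∂g/∂p = q^3
At (-2, -3): -27.

-27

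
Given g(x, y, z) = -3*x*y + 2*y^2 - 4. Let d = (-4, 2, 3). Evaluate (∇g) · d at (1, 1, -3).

∂g/∂x = -3*y
∂g/∂y = -3*x + 4*y
∂g/∂z = 0
∇g at (1, 1, -3) = (-3, 1, 0)
∇g · d = (-3)(-4) + (1)(2) + (0)(3) = 14

14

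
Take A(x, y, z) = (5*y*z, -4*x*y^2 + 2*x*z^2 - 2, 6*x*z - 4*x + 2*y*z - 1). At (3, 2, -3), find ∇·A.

-26

∂A₁/∂x = 0
∂A₂/∂y = -8*x*y
∂A₃/∂z = 6*x + 2*y
∇·A = -8*x*y + 6*x + 2*y
At (3, 2, -3): -26.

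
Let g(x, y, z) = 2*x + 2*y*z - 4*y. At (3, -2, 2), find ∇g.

(2, 0, -4)

∂g/∂x = 2
∂g/∂y = 2*z - 4
∂g/∂z = 2*y
∇g = (2, 2*z - 4, 2*y)
At (3, -2, 2): (2, 0, -4).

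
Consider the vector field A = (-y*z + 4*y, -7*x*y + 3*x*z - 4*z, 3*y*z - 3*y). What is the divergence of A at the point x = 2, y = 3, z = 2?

-5

∂A₁/∂x = 0
∂A₂/∂y = -7*x
∂A₃/∂z = 3*y
∇·A = -7*x + 3*y
At (2, 3, 2): -5.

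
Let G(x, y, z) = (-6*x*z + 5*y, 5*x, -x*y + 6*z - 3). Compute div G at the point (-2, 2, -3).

24

∂G₁/∂x = -6*z
∂G₂/∂y = 0
∂G₃/∂z = 6
∇·G = -6*z + 6
At (-2, 2, -3): 24.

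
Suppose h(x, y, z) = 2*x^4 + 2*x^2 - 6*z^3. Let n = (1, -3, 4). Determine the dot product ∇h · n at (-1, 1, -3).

-660

∂h/∂x = 8*x^3 + 4*x
∂h/∂y = 0
∂h/∂z = -18*z^2
∇h at (-1, 1, -3) = (-12, 0, -162)
∇h · n = (-12)(1) + (0)(-3) + (-162)(4) = -660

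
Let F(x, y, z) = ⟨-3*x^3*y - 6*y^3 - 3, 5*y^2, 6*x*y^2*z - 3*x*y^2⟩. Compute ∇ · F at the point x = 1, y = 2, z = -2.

∂F₁/∂x = -9*x^2*y
∂F₂/∂y = 10*y
∂F₃/∂z = 6*x*y^2
∇·F = -9*x^2*y + 6*x*y^2 + 10*y
At (1, 2, -2): 26.

26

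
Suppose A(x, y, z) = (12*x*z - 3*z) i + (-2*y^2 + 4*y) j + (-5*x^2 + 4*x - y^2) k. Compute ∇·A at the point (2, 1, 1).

12

∂A₁/∂x = 12*z
∂A₂/∂y = -4*y + 4
∂A₃/∂z = 0
∇·A = -4*y + 12*z + 4
At (2, 1, 1): 12.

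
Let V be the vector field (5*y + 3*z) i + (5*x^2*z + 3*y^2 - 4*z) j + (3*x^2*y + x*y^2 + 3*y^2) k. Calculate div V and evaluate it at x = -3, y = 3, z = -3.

∂V₁/∂x = 0
∂V₂/∂y = 6*y
∂V₃/∂z = 0
∇·V = 6*y
At (-3, 3, -3): 18.

18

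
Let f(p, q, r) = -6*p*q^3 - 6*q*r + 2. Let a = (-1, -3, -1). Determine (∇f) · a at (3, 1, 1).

∂f/∂p = -6*q^3
∂f/∂q = -18*p*q^2 - 6*r
∂f/∂r = -6*q
∇f at (3, 1, 1) = (-6, -60, -6)
∇f · a = (-6)(-1) + (-60)(-3) + (-6)(-1) = 192

192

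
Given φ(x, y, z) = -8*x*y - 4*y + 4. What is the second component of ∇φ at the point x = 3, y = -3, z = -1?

-28

(∇φ)_2 = ∂φ/∂y = -8*x - 4
At (3, -3, -1): -28.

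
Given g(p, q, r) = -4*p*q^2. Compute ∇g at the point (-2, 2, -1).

(-16, 32, 0)

∂g/∂p = -4*q^2
∂g/∂q = -8*p*q
∂g/∂r = 0
∇g = (-4*q^2, -8*p*q, 0)
At (-2, 2, -1): (-16, 32, 0).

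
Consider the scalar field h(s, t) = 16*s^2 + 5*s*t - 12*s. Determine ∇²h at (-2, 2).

∂²h/∂s² = 32
∂²h/∂t² = 0
∇²h = 32
At (-2, 2): 32.

32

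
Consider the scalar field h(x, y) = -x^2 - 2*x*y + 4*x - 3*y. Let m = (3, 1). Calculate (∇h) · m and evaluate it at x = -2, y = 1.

19

∂h/∂x = -2*x - 2*y + 4
∂h/∂y = -2*x - 3
∇h at (-2, 1) = (6, 1)
∇h · m = (6)(3) + (1)(1) = 19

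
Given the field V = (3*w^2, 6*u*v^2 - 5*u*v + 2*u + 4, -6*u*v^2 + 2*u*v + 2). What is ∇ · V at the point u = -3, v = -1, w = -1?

51

∂V₁/∂u = 0
∂V₂/∂v = 12*u*v - 5*u
∂V₃/∂w = 0
∇·V = 12*u*v - 5*u
At (-3, -1, -1): 51.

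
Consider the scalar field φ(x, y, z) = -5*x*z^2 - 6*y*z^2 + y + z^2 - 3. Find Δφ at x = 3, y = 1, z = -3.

∂²φ/∂x² = 0
∂²φ/∂y² = 0
∂²φ/∂z² = 2*(-5*x - 6*y + 1)
∇²φ = -10*x - 12*y + 2
At (3, 1, -3): -40.

-40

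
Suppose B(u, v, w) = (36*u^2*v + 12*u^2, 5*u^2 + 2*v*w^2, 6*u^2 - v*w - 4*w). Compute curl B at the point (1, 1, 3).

(-15, -12, -26)

(∇×B)₁ = ∂B₃/∂v − ∂B₂/∂w = -4*v*w - w
(∇×B)₂ = ∂B₁/∂w − ∂B₃/∂u = -12*u
(∇×B)₃ = ∂B₂/∂u − ∂B₁/∂v = -36*u^2 + 10*u
∇×B = (-4*v*w - w, -12*u, -36*u^2 + 10*u)
At (1, 1, 3): (-15, -12, -26).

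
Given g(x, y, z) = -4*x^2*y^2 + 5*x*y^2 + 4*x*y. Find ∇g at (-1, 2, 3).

∂g/∂x = -8*x*y^2 + 5*y^2 + 4*y
∂g/∂y = -8*x^2*y + 10*x*y + 4*x
∂g/∂z = 0
∇g = (-8*x*y^2 + 5*y^2 + 4*y, -8*x^2*y + 10*x*y + 4*x, 0)
At (-1, 2, 3): (60, -40, 0).

(60, -40, 0)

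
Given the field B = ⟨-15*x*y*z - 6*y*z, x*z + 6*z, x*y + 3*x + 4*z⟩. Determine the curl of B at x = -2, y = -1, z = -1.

(-6, -26, 23)

(∇×B)₁ = ∂B₃/∂y − ∂B₂/∂z = -6
(∇×B)₂ = ∂B₁/∂z − ∂B₃/∂x = -15*x*y - 7*y - 3
(∇×B)₃ = ∂B₂/∂x − ∂B₁/∂y = 15*x*z + 7*z
∇×B = (-6, -15*x*y - 7*y - 3, 15*x*z + 7*z)
At (-2, -1, -1): (-6, -26, 23).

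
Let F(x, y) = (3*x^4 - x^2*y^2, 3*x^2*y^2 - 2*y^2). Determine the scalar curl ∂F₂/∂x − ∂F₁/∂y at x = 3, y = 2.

108

∂F₂/∂x = 6*x*y^2
∂F₁/∂y = -2*x^2*y
Scalar curl = 2*x^2*y + 6*x*y^2
At (3, 2): 108.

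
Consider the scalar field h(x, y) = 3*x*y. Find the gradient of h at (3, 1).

(3, 9)

∂h/∂x = 3*y
∂h/∂y = 3*x
∇h = (3*y, 3*x)
At (3, 1): (3, 9).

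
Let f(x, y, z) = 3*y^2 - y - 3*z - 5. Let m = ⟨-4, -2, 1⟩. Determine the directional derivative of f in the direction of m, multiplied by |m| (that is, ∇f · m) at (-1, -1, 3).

∂f/∂x = 0
∂f/∂y = 6*y - 1
∂f/∂z = -3
∇f at (-1, -1, 3) = (0, -7, -3)
∇f · m = (0)(-4) + (-7)(-2) + (-3)(1) = 11

11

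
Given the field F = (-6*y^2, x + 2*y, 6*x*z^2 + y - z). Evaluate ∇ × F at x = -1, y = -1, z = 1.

(1, -6, -11)

(∇×F)₁ = ∂F₃/∂y − ∂F₂/∂z = 1
(∇×F)₂ = ∂F₁/∂z − ∂F₃/∂x = -6*z^2
(∇×F)₃ = ∂F₂/∂x − ∂F₁/∂y = 12*y + 1
∇×F = (1, -6*z^2, 12*y + 1)
At (-1, -1, 1): (1, -6, -11).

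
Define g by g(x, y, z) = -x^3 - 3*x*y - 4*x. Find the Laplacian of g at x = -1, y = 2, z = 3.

6

∂²g/∂x² = -6*x
∂²g/∂y² = 0
∂²g/∂z² = 0
∇²g = -6*x
At (-1, 2, 3): 6.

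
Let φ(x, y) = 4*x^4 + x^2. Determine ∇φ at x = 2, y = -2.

∂φ/∂x = 16*x^3 + 2*x
∂φ/∂y = 0
∇φ = (16*x^3 + 2*x, 0)
At (2, -2): (132, 0).

(132, 0)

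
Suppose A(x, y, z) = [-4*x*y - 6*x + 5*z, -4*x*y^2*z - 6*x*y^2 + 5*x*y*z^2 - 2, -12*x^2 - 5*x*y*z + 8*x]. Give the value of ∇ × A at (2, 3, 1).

(∇×A)₁ = ∂A₃/∂y − ∂A₂/∂z = 4*x*y^2 - 10*x*y*z - 5*x*z
(∇×A)₂ = ∂A₁/∂z − ∂A₃/∂x = 24*x + 5*y*z - 3
(∇×A)₃ = ∂A₂/∂x − ∂A₁/∂y = 4*x - 4*y^2*z - 6*y^2 + 5*y*z^2
∇×A = (4*x*y^2 - 10*x*y*z - 5*x*z, 24*x + 5*y*z - 3, 4*x - 4*y^2*z - 6*y^2 + 5*y*z^2)
At (2, 3, 1): (2, 60, -67).

(2, 60, -67)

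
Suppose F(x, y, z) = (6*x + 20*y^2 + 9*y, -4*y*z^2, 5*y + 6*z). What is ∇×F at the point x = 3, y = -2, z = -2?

(37, 0, 71)

(∇×F)₁ = ∂F₃/∂y − ∂F₂/∂z = 8*y*z + 5
(∇×F)₂ = ∂F₁/∂z − ∂F₃/∂x = 0
(∇×F)₃ = ∂F₂/∂x − ∂F₁/∂y = -40*y - 9
∇×F = (8*y*z + 5, 0, -40*y - 9)
At (3, -2, -2): (37, 0, 71).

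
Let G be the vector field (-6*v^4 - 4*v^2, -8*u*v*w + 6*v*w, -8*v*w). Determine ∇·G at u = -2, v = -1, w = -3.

∂G₁/∂u = 0
∂G₂/∂v = -8*u*w + 6*w
∂G₃/∂w = -8*v
∇·G = -8*u*w - 8*v + 6*w
At (-2, -1, -3): -58.

-58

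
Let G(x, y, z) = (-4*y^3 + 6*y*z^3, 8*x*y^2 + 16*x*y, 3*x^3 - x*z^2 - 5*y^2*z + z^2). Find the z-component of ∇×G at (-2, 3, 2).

(∇×G)_3 = ∂G₂/∂x − ∂G₁/∂y
= 8*y^2 + 16*y − (-12*y^2 + 6*z^3)
= 20*y^2 + 16*y - 6*z^3
At (-2, 3, 2): 180.

180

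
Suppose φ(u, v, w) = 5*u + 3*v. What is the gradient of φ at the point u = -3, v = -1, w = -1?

∂φ/∂u = 5
∂φ/∂v = 3
∂φ/∂w = 0
∇φ = (5, 3, 0)
At (-3, -1, -1): (5, 3, 0).

(5, 3, 0)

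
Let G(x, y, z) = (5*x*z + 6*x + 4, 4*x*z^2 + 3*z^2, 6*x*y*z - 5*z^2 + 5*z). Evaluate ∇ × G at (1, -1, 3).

(-24, 23, 36)

(∇×G)₁ = ∂G₃/∂y − ∂G₂/∂z = -2*x*z - 6*z
(∇×G)₂ = ∂G₁/∂z − ∂G₃/∂x = 5*x - 6*y*z
(∇×G)₃ = ∂G₂/∂x − ∂G₁/∂y = 4*z^2
∇×G = (-2*x*z - 6*z, 5*x - 6*y*z, 4*z^2)
At (1, -1, 3): (-24, 23, 36).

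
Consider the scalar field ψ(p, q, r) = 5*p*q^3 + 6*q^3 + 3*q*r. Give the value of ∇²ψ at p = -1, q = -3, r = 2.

-18

∂²ψ/∂p² = 0
∂²ψ/∂q² = 6*q*(5*p + 6)
∂²ψ/∂r² = 0
∇²ψ = 30*p*q + 36*q
At (-1, -3, 2): -18.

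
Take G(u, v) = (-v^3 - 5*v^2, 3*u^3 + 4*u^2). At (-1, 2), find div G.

0

∂G₁/∂u = 0
∂G₂/∂v = 0
∇·G = 0
At (-1, 2): 0.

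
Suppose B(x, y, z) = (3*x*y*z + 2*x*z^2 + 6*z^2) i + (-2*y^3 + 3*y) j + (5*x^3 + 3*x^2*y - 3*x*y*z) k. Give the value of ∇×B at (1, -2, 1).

(0, 1, -3)

(∇×B)₁ = ∂B₃/∂y − ∂B₂/∂z = 3*x^2 - 3*x*z
(∇×B)₂ = ∂B₁/∂z − ∂B₃/∂x = -15*x^2 - 3*x*y + 4*x*z + 3*y*z + 12*z
(∇×B)₃ = ∂B₂/∂x − ∂B₁/∂y = -3*x*z
∇×B = (3*x^2 - 3*x*z, -15*x^2 - 3*x*y + 4*x*z + 3*y*z + 12*z, -3*x*z)
At (1, -2, 1): (0, 1, -3).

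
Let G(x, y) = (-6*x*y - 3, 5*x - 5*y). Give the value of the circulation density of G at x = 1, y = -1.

11

∂G₂/∂x = 5
∂G₁/∂y = -6*x
Scalar curl = 6*x + 5
At (1, -1): 11.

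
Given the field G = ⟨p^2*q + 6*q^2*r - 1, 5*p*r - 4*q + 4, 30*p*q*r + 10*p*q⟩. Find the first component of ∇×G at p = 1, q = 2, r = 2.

65

(∇×G)_1 = ∂G₃/∂q − ∂G₂/∂r
= 30*p*r + 10*p − (5*p)
= 30*p*r + 5*p
At (1, 2, 2): 65.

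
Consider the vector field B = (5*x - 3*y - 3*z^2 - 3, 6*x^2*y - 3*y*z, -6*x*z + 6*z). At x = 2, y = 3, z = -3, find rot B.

(9, 0, 75)

(∇×B)₁ = ∂B₃/∂y − ∂B₂/∂z = 3*y
(∇×B)₂ = ∂B₁/∂z − ∂B₃/∂x = 0
(∇×B)₃ = ∂B₂/∂x − ∂B₁/∂y = 12*x*y + 3
∇×B = (3*y, 0, 12*x*y + 3)
At (2, 3, -3): (9, 0, 75).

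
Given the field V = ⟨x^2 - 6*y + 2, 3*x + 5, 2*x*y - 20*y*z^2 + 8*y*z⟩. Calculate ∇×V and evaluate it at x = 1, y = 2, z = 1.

(∇×V)₁ = ∂V₃/∂y − ∂V₂/∂z = 2*x - 20*z^2 + 8*z
(∇×V)₂ = ∂V₁/∂z − ∂V₃/∂x = -2*y
(∇×V)₃ = ∂V₂/∂x − ∂V₁/∂y = 9
∇×V = (2*x - 20*z^2 + 8*z, -2*y, 9)
At (1, 2, 1): (-10, -4, 9).

(-10, -4, 9)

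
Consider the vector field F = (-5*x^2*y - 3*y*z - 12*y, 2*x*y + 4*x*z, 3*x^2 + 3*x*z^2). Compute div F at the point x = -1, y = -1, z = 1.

-18

∂F₁/∂x = -10*x*y
∂F₂/∂y = 2*x
∂F₃/∂z = 6*x*z
∇·F = -10*x*y + 6*x*z + 2*x
At (-1, -1, 1): -18.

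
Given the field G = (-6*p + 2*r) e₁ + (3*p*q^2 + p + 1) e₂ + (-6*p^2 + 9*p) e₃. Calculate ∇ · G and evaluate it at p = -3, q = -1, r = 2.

∂G₁/∂p = -6
∂G₂/∂q = 6*p*q
∂G₃/∂r = 0
∇·G = 6*p*q - 6
At (-3, -1, 2): 12.

12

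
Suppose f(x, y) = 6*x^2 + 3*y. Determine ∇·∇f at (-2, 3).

∂²f/∂x² = 12
∂²f/∂y² = 0
∇²f = 12
At (-2, 3): 12.

12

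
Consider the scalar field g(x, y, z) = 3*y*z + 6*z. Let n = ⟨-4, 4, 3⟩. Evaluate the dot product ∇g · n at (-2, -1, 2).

∂g/∂x = 0
∂g/∂y = 3*z
∂g/∂z = 3*y + 6
∇g at (-2, -1, 2) = (0, 6, 3)
∇g · n = (0)(-4) + (6)(4) + (3)(3) = 33

33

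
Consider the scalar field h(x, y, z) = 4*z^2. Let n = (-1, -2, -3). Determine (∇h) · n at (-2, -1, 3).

∂h/∂x = 0
∂h/∂y = 0
∂h/∂z = 8*z
∇h at (-2, -1, 3) = (0, 0, 24)
∇h · n = (0)(-1) + (0)(-2) + (24)(-3) = -72

-72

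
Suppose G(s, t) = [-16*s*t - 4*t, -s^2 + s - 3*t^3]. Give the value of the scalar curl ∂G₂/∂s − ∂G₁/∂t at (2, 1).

33

∂G₂/∂s = -2*s + 1
∂G₁/∂t = -16*s - 4
Scalar curl = 14*s + 5
At (2, 1): 33.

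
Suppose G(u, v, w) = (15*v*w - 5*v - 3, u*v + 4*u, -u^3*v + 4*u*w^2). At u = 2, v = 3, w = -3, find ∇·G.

-46

∂G₁/∂u = 0
∂G₂/∂v = u
∂G₃/∂w = 8*u*w
∇·G = 8*u*w + u
At (2, 3, -3): -46.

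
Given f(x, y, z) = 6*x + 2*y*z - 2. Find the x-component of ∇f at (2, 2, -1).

(∇f)_1 = ∂f/∂x = 6
At (2, 2, -1): 6.

6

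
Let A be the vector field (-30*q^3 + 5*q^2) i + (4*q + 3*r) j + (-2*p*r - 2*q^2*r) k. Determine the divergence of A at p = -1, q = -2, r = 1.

∂A₁/∂p = 0
∂A₂/∂q = 4
∂A₃/∂r = -2*p - 2*q^2
∇·A = -2*p - 2*q^2 + 4
At (-1, -2, 1): -2.

-2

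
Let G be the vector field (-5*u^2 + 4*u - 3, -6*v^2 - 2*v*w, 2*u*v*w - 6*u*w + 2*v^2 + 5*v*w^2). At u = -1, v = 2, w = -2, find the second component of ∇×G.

(∇×G)_2 = ∂G₁/∂w − ∂G₃/∂u
= 0 − (2*v*w - 6*w)
= -2*v*w + 6*w
At (-1, 2, -2): -4.

-4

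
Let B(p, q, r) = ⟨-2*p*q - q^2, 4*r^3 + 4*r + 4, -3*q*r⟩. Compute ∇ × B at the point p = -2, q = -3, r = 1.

(-19, 0, -10)

(∇×B)₁ = ∂B₃/∂q − ∂B₂/∂r = -12*r^2 - 3*r - 4
(∇×B)₂ = ∂B₁/∂r − ∂B₃/∂p = 0
(∇×B)₃ = ∂B₂/∂p − ∂B₁/∂q = 2*p + 2*q
∇×B = (-12*r^2 - 3*r - 4, 0, 2*p + 2*q)
At (-2, -3, 1): (-19, 0, -10).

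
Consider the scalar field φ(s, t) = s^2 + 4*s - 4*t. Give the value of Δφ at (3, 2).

2

∂²φ/∂s² = 2
∂²φ/∂t² = 0
∇²φ = 2
At (3, 2): 2.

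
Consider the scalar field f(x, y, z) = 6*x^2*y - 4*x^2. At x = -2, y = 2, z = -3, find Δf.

∂²f/∂x² = 4*(3*y - 2)
∂²f/∂y² = 0
∂²f/∂z² = 0
∇²f = 12*y - 8
At (-2, 2, -3): 16.

16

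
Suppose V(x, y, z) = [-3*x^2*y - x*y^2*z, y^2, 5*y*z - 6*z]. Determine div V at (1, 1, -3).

∂V₁/∂x = -6*x*y - y^2*z
∂V₂/∂y = 2*y
∂V₃/∂z = 5*y - 6
∇·V = -6*x*y - y^2*z + 7*y - 6
At (1, 1, -3): -2.

-2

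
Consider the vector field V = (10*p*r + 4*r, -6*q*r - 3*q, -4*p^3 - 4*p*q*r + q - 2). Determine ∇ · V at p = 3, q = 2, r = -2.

∂V₁/∂p = 10*r
∂V₂/∂q = -6*r - 3
∂V₃/∂r = -4*p*q
∇·V = -4*p*q + 4*r - 3
At (3, 2, -2): -35.

-35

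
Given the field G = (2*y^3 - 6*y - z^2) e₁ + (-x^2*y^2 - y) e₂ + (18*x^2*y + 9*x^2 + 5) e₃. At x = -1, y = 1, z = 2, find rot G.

(18, 50, 2)

(∇×G)₁ = ∂G₃/∂y − ∂G₂/∂z = 18*x^2
(∇×G)₂ = ∂G₁/∂z − ∂G₃/∂x = -36*x*y - 18*x - 2*z
(∇×G)₃ = ∂G₂/∂x − ∂G₁/∂y = -2*x*y^2 - 6*y^2 + 6
∇×G = (18*x^2, -36*x*y - 18*x - 2*z, -2*x*y^2 - 6*y^2 + 6)
At (-1, 1, 2): (18, 50, 2).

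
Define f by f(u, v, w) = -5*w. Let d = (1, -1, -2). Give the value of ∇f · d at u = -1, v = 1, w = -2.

10

∂f/∂u = 0
∂f/∂v = 0
∂f/∂w = -5
∇f at (-1, 1, -2) = (0, 0, -5)
∇f · d = (0)(1) + (0)(-1) + (-5)(-2) = 10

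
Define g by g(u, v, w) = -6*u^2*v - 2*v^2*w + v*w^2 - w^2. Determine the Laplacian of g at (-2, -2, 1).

14

∂²g/∂u² = -12*v
∂²g/∂v² = -4*w
∂²g/∂w² = 2*(v - 1)
∇²g = -10*v - 4*w - 2
At (-2, -2, 1): 14.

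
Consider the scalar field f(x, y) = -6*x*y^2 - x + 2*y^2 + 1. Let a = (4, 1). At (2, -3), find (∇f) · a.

∂f/∂x = -6*y^2 - 1
∂f/∂y = -12*x*y + 4*y
∇f at (2, -3) = (-55, 60)
∇f · a = (-55)(4) + (60)(1) = -160

-160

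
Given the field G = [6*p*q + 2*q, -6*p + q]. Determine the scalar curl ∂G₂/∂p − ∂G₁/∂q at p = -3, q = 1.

10

∂G₂/∂p = -6
∂G₁/∂q = 6*p + 2
Scalar curl = -6*p - 8
At (-3, 1): 10.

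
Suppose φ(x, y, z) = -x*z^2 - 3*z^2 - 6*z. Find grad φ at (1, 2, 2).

(-4, 0, -22)

∂φ/∂x = -z^2
∂φ/∂y = 0
∂φ/∂z = -2*x*z - 6*z - 6
∇φ = (-z^2, 0, -2*x*z - 6*z - 6)
At (1, 2, 2): (-4, 0, -22).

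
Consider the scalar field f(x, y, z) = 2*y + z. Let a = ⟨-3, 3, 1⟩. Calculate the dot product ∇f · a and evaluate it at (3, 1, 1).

∂f/∂x = 0
∂f/∂y = 2
∂f/∂z = 1
∇f at (3, 1, 1) = (0, 2, 1)
∇f · a = (0)(-3) + (2)(3) + (1)(1) = 7

7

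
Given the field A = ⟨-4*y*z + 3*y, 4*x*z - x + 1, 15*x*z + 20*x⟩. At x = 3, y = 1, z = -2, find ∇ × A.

(∇×A)₁ = ∂A₃/∂y − ∂A₂/∂z = -4*x
(∇×A)₂ = ∂A₁/∂z − ∂A₃/∂x = -4*y - 15*z - 20
(∇×A)₃ = ∂A₂/∂x − ∂A₁/∂y = 8*z - 4
∇×A = (-4*x, -4*y - 15*z - 20, 8*z - 4)
At (3, 1, -2): (-12, 6, -20).

(-12, 6, -20)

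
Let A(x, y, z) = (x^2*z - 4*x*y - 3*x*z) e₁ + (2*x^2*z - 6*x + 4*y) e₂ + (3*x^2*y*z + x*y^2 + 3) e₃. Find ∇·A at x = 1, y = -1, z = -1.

∂A₁/∂x = 2*x*z - 4*y - 3*z
∂A₂/∂y = 4
∂A₃/∂z = 3*x^2*y
∇·A = 3*x^2*y + 2*x*z - 4*y - 3*z + 4
At (1, -1, -1): 6.

6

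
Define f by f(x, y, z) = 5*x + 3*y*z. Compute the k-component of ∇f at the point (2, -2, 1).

(∇f)_3 = ∂f/∂z = 3*y
At (2, -2, 1): -6.

-6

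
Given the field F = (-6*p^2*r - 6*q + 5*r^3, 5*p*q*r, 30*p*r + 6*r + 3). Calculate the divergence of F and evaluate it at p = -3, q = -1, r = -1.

∂F₁/∂p = -12*p*r
∂F₂/∂q = 5*p*r
∂F₃/∂r = 30*p + 6
∇·F = -7*p*r + 30*p + 6
At (-3, -1, -1): -105.

-105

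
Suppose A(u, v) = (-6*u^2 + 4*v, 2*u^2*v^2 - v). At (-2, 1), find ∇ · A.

∂A₁/∂u = -12*u
∂A₂/∂v = 4*u^2*v - 1
∇·A = 4*u^2*v - 12*u - 1
At (-2, 1): 39.

39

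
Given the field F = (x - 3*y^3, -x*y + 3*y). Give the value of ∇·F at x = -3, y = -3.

∂F₁/∂x = 1
∂F₂/∂y = -x + 3
∇·F = -x + 4
At (-3, -3): 7.

7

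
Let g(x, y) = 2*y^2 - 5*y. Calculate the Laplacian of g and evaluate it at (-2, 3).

4

∂²g/∂x² = 0
∂²g/∂y² = 4
∇²g = 4
At (-2, 3): 4.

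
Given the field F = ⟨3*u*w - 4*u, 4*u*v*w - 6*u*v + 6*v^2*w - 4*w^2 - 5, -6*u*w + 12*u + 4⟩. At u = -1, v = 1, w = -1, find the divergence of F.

∂F₁/∂u = 3*w - 4
∂F₂/∂v = 4*u*w - 6*u + 12*v*w
∂F₃/∂w = -6*u
∇·F = 4*u*w - 12*u + 12*v*w + 3*w - 4
At (-1, 1, -1): -3.

-3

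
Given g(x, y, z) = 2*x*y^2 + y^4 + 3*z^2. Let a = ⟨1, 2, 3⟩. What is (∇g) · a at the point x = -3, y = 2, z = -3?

-30

∂g/∂x = 2*y^2
∂g/∂y = 4*x*y + 4*y^3
∂g/∂z = 6*z
∇g at (-3, 2, -3) = (8, 8, -18)
∇g · a = (8)(1) + (8)(2) + (-18)(3) = -30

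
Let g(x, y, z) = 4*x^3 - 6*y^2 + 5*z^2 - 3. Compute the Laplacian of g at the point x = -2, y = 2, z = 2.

-50

∂²g/∂x² = 24*x
∂²g/∂y² = -12
∂²g/∂z² = 10
∇²g = 24*x - 2
At (-2, 2, 2): -50.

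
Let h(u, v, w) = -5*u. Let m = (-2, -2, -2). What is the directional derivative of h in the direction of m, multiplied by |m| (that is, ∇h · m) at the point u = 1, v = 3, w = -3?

10

∂h/∂u = -5
∂h/∂v = 0
∂h/∂w = 0
∇h at (1, 3, -3) = (-5, 0, 0)
∇h · m = (-5)(-2) + (0)(-2) + (0)(-2) = 10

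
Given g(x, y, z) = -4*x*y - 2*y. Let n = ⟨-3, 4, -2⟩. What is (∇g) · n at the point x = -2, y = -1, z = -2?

12

∂g/∂x = -4*y
∂g/∂y = -4*x - 2
∂g/∂z = 0
∇g at (-2, -1, -2) = (4, 6, 0)
∇g · n = (4)(-3) + (6)(4) + (0)(-2) = 12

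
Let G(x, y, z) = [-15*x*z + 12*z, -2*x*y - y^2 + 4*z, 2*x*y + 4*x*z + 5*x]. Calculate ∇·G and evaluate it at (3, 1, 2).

-26

∂G₁/∂x = -15*z
∂G₂/∂y = -2*x - 2*y
∂G₃/∂z = 4*x
∇·G = 2*x - 2*y - 15*z
At (3, 1, 2): -26.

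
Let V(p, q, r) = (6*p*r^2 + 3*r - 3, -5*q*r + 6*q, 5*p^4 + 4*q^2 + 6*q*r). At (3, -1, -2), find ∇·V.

∂V₁/∂p = 6*r^2
∂V₂/∂q = -5*r + 6
∂V₃/∂r = 6*q
∇·V = 6*q + 6*r^2 - 5*r + 6
At (3, -1, -2): 34.

34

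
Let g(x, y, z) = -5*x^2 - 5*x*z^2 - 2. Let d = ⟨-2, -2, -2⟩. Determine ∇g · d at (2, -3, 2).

160

∂g/∂x = -10*x - 5*z^2
∂g/∂y = 0
∂g/∂z = -10*x*z
∇g at (2, -3, 2) = (-40, 0, -40)
∇g · d = (-40)(-2) + (0)(-2) + (-40)(-2) = 160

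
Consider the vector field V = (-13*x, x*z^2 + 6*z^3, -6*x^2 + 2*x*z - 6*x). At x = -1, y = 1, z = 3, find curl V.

(∇×V)₁ = ∂V₃/∂y − ∂V₂/∂z = -2*x*z - 18*z^2
(∇×V)₂ = ∂V₁/∂z − ∂V₃/∂x = 12*x - 2*z + 6
(∇×V)₃ = ∂V₂/∂x − ∂V₁/∂y = z^2
∇×V = (-2*x*z - 18*z^2, 12*x - 2*z + 6, z^2)
At (-1, 1, 3): (-156, -12, 9).

(-156, -12, 9)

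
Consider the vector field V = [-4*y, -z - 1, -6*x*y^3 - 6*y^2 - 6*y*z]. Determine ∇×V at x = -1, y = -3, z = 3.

(181, -162, 4)

(∇×V)₁ = ∂V₃/∂y − ∂V₂/∂z = -18*x*y^2 - 12*y - 6*z + 1
(∇×V)₂ = ∂V₁/∂z − ∂V₃/∂x = 6*y^3
(∇×V)₃ = ∂V₂/∂x − ∂V₁/∂y = 4
∇×V = (-18*x*y^2 - 12*y - 6*z + 1, 6*y^3, 4)
At (-1, -3, 3): (181, -162, 4).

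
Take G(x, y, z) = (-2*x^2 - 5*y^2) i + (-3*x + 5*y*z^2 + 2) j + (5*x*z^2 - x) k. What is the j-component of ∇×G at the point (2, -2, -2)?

-19

(∇×G)_2 = ∂G₁/∂z − ∂G₃/∂x
= 0 − (5*z^2 - 1)
= -5*z^2 + 1
At (2, -2, -2): -19.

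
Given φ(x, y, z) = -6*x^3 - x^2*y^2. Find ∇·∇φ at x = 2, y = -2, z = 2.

∂²φ/∂x² = -2*(18*x + y^2)
∂²φ/∂y² = -2*x^2
∂²φ/∂z² = 0
∇²φ = -2*x^2 - 36*x - 2*y^2
At (2, -2, 2): -88.

-88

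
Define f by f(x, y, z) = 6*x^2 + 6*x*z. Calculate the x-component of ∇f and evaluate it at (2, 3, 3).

42

(∇f)_1 = ∂f/∂x = 12*x + 6*z
At (2, 3, 3): 42.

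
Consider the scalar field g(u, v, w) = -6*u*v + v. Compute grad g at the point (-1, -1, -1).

∂g/∂u = -6*v
∂g/∂v = -6*u + 1
∂g/∂w = 0
∇g = (-6*v, -6*u + 1, 0)
At (-1, -1, -1): (6, 7, 0).

(6, 7, 0)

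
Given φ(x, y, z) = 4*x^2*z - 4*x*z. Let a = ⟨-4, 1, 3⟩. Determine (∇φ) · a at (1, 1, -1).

∂φ/∂x = 8*x*z - 4*z
∂φ/∂y = 0
∂φ/∂z = 4*x^2 - 4*x
∇φ at (1, 1, -1) = (-4, 0, 0)
∇φ · a = (-4)(-4) + (0)(1) + (0)(3) = 16

16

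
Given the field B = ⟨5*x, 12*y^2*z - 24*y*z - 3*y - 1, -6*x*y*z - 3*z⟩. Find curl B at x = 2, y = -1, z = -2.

(∇×B)₁ = ∂B₃/∂y − ∂B₂/∂z = -6*x*z - 12*y^2 + 24*y
(∇×B)₂ = ∂B₁/∂z − ∂B₃/∂x = 6*y*z
(∇×B)₃ = ∂B₂/∂x − ∂B₁/∂y = 0
∇×B = (-6*x*z - 12*y^2 + 24*y, 6*y*z, 0)
At (2, -1, -2): (-12, 12, 0).

(-12, 12, 0)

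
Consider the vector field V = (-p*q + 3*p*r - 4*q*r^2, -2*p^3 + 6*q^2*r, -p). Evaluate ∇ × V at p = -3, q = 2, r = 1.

(∇×V)₁ = ∂V₃/∂q − ∂V₂/∂r = -6*q^2
(∇×V)₂ = ∂V₁/∂r − ∂V₃/∂p = 3*p - 8*q*r + 1
(∇×V)₃ = ∂V₂/∂p − ∂V₁/∂q = -6*p^2 + p + 4*r^2
∇×V = (-6*q^2, 3*p - 8*q*r + 1, -6*p^2 + p + 4*r^2)
At (-3, 2, 1): (-24, -24, -53).

(-24, -24, -53)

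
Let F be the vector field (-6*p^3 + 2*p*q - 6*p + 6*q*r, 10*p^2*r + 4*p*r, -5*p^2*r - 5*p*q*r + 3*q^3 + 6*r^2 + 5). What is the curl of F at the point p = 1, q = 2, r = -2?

(∇×F)₁ = ∂F₃/∂q − ∂F₂/∂r = -10*p^2 - 5*p*r - 4*p + 9*q^2
(∇×F)₂ = ∂F₁/∂r − ∂F₃/∂p = 10*p*r + 5*q*r + 6*q
(∇×F)₃ = ∂F₂/∂p − ∂F₁/∂q = 20*p*r - 2*p - 2*r
∇×F = (-10*p^2 - 5*p*r - 4*p + 9*q^2, 10*p*r + 5*q*r + 6*q, 20*p*r - 2*p - 2*r)
At (1, 2, -2): (32, -28, -38).

(32, -28, -38)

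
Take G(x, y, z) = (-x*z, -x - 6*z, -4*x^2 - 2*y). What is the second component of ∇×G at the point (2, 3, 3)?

14

(∇×G)_2 = ∂G₁/∂z − ∂G₃/∂x
= -x − (-8*x)
= 7*x
At (2, 3, 3): 14.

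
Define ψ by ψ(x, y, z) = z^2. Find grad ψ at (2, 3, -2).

∂ψ/∂x = 0
∂ψ/∂y = 0
∂ψ/∂z = 2*z
∇ψ = (0, 0, 2*z)
At (2, 3, -2): (0, 0, -4).

(0, 0, -4)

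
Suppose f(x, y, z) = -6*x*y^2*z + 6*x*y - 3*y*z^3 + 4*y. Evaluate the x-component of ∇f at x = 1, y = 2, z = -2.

60

(∇f)_1 = ∂f/∂x = -6*y^2*z + 6*y
At (1, 2, -2): 60.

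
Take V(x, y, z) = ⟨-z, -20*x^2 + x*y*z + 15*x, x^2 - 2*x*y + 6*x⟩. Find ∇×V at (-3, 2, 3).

(12, 3, 141)

(∇×V)₁ = ∂V₃/∂y − ∂V₂/∂z = -x*y - 2*x
(∇×V)₂ = ∂V₁/∂z − ∂V₃/∂x = -2*x + 2*y - 7
(∇×V)₃ = ∂V₂/∂x − ∂V₁/∂y = -40*x + y*z + 15
∇×V = (-x*y - 2*x, -2*x + 2*y - 7, -40*x + y*z + 15)
At (-3, 2, 3): (12, 3, 141).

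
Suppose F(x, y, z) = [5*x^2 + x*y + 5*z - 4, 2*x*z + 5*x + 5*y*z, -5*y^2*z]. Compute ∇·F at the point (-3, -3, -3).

-93

∂F₁/∂x = 10*x + y
∂F₂/∂y = 5*z
∂F₃/∂z = -5*y^2
∇·F = 10*x - 5*y^2 + y + 5*z
At (-3, -3, -3): -93.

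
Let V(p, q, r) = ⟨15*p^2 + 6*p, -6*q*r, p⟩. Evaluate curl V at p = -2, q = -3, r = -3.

(-18, -1, 0)

(∇×V)₁ = ∂V₃/∂q − ∂V₂/∂r = 6*q
(∇×V)₂ = ∂V₁/∂r − ∂V₃/∂p = -1
(∇×V)₃ = ∂V₂/∂p − ∂V₁/∂q = 0
∇×V = (6*q, -1, 0)
At (-2, -3, -3): (-18, -1, 0).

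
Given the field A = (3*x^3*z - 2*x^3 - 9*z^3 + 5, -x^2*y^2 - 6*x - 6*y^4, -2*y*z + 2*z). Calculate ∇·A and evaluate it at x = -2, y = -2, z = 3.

298

∂A₁/∂x = 9*x^2*z - 6*x^2
∂A₂/∂y = -2*x^2*y - 24*y^3
∂A₃/∂z = -2*y + 2
∇·A = -2*x^2*y + 9*x^2*z - 6*x^2 - 24*y^3 - 2*y + 2
At (-2, -2, 3): 298.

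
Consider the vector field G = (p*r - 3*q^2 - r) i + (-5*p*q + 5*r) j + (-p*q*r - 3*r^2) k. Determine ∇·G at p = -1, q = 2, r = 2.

∂G₁/∂p = r
∂G₂/∂q = -5*p
∂G₃/∂r = -p*q - 6*r
∇·G = -p*q - 5*p - 5*r
At (-1, 2, 2): -3.

-3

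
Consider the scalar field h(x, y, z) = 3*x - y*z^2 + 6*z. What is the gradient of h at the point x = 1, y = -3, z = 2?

(3, -4, 18)

∂h/∂x = 3
∂h/∂y = -z^2
∂h/∂z = -2*y*z + 6
∇h = (3, -z^2, -2*y*z + 6)
At (1, -3, 2): (3, -4, 18).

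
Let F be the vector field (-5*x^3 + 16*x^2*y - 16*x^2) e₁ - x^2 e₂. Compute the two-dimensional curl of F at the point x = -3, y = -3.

-138

∂F₂/∂x = -2*x
∂F₁/∂y = 16*x^2
Scalar curl = -16*x^2 - 2*x
At (-3, -3): -138.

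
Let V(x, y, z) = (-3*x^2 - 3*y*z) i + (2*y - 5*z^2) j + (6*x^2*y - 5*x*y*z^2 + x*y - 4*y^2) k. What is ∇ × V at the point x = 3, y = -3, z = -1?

(∇×V)₁ = ∂V₃/∂y − ∂V₂/∂z = 6*x^2 - 5*x*z^2 + x - 8*y + 10*z
(∇×V)₂ = ∂V₁/∂z − ∂V₃/∂x = -12*x*y + 5*y*z^2 - 4*y
(∇×V)₃ = ∂V₂/∂x − ∂V₁/∂y = 3*z
∇×V = (6*x^2 - 5*x*z^2 + x - 8*y + 10*z, -12*x*y + 5*y*z^2 - 4*y, 3*z)
At (3, -3, -1): (56, 105, -3).

(56, 105, -3)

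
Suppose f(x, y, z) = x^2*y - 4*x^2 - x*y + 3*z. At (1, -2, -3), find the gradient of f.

(-10, 0, 3)

∂f/∂x = 2*x*y - 8*x - y
∂f/∂y = x^2 - x
∂f/∂z = 3
∇f = (2*x*y - 8*x - y, x^2 - x, 3)
At (1, -2, -3): (-10, 0, 3).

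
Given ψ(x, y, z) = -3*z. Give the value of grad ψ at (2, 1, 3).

(0, 0, -3)

∂ψ/∂x = 0
∂ψ/∂y = 0
∂ψ/∂z = -3
∇ψ = (0, 0, -3)
At (2, 1, 3): (0, 0, -3).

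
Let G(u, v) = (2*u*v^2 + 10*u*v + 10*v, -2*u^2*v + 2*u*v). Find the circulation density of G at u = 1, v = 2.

∂G₂/∂u = -4*u*v + 2*v
∂G₁/∂v = 4*u*v + 10*u + 10
Scalar curl = -8*u*v - 10*u + 2*v - 10
At (1, 2): -32.

-32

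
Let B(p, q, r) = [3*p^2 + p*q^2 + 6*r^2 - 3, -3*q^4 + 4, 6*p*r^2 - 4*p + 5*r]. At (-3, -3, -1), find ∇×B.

(0, -14, -18)

(∇×B)₁ = ∂B₃/∂q − ∂B₂/∂r = 0
(∇×B)₂ = ∂B₁/∂r − ∂B₃/∂p = -6*r^2 + 12*r + 4
(∇×B)₃ = ∂B₂/∂p − ∂B₁/∂q = -2*p*q
∇×B = (0, -6*r^2 + 12*r + 4, -2*p*q)
At (-3, -3, -1): (0, -14, -18).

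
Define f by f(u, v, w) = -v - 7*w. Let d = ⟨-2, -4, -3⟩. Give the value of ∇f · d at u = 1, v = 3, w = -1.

∂f/∂u = 0
∂f/∂v = -1
∂f/∂w = -7
∇f at (1, 3, -1) = (0, -1, -7)
∇f · d = (0)(-2) + (-1)(-4) + (-7)(-3) = 25

25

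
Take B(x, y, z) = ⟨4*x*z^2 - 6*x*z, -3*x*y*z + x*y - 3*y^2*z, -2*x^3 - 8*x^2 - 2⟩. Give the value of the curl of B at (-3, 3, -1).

(0, 48, 12)

(∇×B)₁ = ∂B₃/∂y − ∂B₂/∂z = 3*x*y + 3*y^2
(∇×B)₂ = ∂B₁/∂z − ∂B₃/∂x = 6*x^2 + 8*x*z + 10*x
(∇×B)₃ = ∂B₂/∂x − ∂B₁/∂y = -3*y*z + y
∇×B = (3*x*y + 3*y^2, 6*x^2 + 8*x*z + 10*x, -3*y*z + y)
At (-3, 3, -1): (0, 48, 12).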